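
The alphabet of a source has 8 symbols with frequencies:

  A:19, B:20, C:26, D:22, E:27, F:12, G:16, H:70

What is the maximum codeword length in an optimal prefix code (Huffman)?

Merge the two lowest-weight nodes at each step:
F(12) + G(16) → 28
A(19) + B(20) → 39
D(22) + C(26) → 48
E(27) + 28 → 55
39 + 48 → 87
55 + H(70) → 125
87 + 125 → 212
Maximum depth reached is 4.

4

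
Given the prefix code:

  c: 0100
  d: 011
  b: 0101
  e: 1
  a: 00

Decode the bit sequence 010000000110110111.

Read left to right; each codeword is recognised as soon as it completes (prefix code):
  0100→c | 00→a | 00→a | 011→d | 011→d | 011→d | 1→e
Decoded message: caaddde

caaddde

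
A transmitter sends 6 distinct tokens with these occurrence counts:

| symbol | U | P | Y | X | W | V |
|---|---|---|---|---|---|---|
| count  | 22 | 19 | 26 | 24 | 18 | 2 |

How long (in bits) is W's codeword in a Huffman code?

4

Repeatedly merge the two smallest:
combine V(2), W(18) → 20
combine P(19), 20 → 39
combine U(22), X(24) → 46
combine Y(26), 39 → 65
combine 46, 65 → 111
W's leaf is at depth 4, giving a 4-bit codeword.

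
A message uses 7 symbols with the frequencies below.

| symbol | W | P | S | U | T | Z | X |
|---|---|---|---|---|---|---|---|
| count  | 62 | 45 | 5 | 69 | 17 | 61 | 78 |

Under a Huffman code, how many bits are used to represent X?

Build the tree from the bottom:
S(5) + T(17) → 22
22 + P(45) → 67
Z(61) + W(62) → 123
67 + U(69) → 136
X(78) + 123 → 201
136 + 201 → 337
X sits 2 levels below the root, so its codeword is 2 bits.

2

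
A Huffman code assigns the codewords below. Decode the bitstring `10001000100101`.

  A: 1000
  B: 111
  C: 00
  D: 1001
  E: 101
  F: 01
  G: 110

AADF

Read left to right; each codeword is recognised as soon as it completes (prefix code):
  1000→A | 1000→A | 1001→D | 01→F
Decoded message: AADF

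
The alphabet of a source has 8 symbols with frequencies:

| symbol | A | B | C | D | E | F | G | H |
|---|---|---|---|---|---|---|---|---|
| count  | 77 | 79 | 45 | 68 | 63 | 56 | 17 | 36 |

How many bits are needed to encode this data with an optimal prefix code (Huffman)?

Greedily combine the two least-frequent nodes:
merge G(17) and H(36): 53
merge C(45) and 53: 98
merge F(56) and E(63): 119
merge D(68) and A(77): 145
merge B(79) and 98: 177
merge 119 and 145: 264
merge 177 and 264: 441
Total encoded bits = sum of merged weights = 53 + 98 + 119 + 145 + 177 + 264 + 441 = 1297.

1297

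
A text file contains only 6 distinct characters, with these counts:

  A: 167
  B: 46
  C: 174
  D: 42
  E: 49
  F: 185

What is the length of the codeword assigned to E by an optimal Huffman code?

Huffman merges, smallest pair first:
D(42) + B(46) → 88
E(49) + 88 → 137
137 + A(167) → 304
C(174) + F(185) → 359
304 + 359 → 663
E's leaf is at depth 3, giving a 3-bit codeword.

3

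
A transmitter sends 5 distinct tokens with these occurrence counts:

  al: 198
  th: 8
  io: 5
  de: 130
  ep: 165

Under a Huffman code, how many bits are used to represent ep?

Huffman merges, smallest pair first:
merge io(5) and th(8): 13
merge 13 and de(130): 143
merge 143 and ep(165): 308
merge al(198) and 308: 506
The subtree containing ep is merged 2 times, so code length = 2.

2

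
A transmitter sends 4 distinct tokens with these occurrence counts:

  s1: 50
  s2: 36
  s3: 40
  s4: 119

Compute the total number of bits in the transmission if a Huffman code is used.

447

Greedily combine the two least-frequent nodes:
merge s2(36) and s3(40): 76
merge s1(50) and 76: 126
merge s4(119) and 126: 245
Each symbol's bit-cost is frequency × depth; summing gives 447 bits (equivalently 76 + 126 + 245).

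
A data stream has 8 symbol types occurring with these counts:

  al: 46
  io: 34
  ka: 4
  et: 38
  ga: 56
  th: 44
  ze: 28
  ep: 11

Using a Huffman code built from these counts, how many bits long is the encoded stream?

739

Build the Huffman tree bottom-up:
merge ka(4) and ep(11): 15
merge 15 and ze(28): 43
merge io(34) and et(38): 72
merge 43 and th(44): 87
merge al(46) and ga(56): 102
merge 72 and 87: 159
merge 102 and 159: 261
The encoded length is the sum of every internal node's weight: 15 + 43 + 72 + 87 + 102 + 159 + 261 = 739 bits.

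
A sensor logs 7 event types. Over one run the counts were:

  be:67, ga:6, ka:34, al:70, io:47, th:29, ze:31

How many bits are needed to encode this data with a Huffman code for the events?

750

Merge the two smallest weights repeatedly:
combine ga(6), th(29) → 35
combine ze(31), ka(34) → 65
combine 35, io(47) → 82
combine 65, be(67) → 132
combine al(70), 82 → 152
combine 132, 152 → 284
The encoded length is the sum of every internal node's weight: 35 + 65 + 82 + 132 + 152 + 284 = 750 bits.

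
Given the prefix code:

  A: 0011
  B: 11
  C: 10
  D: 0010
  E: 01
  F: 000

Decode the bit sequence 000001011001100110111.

FDBAAEB

Read left to right; each codeword is recognised as soon as it completes (prefix code):
  000→F | 0010→D | 11→B | 0011→A | 0011→A | 01→E | 11→B
Decoded message: FDBAAEB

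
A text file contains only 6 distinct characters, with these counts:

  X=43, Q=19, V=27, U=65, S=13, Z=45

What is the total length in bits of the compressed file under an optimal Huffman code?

515

Greedily combine the two least-frequent nodes:
S(13) + Q(19) → 32
V(27) + 32 → 59
X(43) + Z(45) → 88
59 + U(65) → 124
88 + 124 → 212
The encoded length is the sum of every internal node's weight: 32 + 59 + 88 + 124 + 212 = 515 bits.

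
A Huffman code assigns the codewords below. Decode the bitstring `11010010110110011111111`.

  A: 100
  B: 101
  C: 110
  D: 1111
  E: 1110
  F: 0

Read left to right; each codeword is recognised as soon as it completes (prefix code):
  110→C | 100→A | 101→B | 101→B | 100→A | 1111→D | 1111→D
Decoded message: CABBADD

CABBADD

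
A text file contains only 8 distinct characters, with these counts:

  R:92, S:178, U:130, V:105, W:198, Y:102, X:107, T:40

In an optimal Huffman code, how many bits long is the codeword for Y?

3

Huffman merges, smallest pair first:
combine T(40), R(92) → 132
combine Y(102), V(105) → 207
combine X(107), U(130) → 237
combine 132, S(178) → 310
combine W(198), 207 → 405
combine 237, 310 → 547
combine 405, 547 → 952
Y sits 3 levels below the root, so its codeword is 3 bits.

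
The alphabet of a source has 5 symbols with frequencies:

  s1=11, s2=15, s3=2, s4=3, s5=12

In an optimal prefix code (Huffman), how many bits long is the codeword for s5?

Build the tree from the bottom:
s3(2) + s4(3) → 5
5 + s1(11) → 16
s5(12) + s2(15) → 27
16 + 27 → 43
s5's leaf is at depth 2, giving a 2-bit codeword.

2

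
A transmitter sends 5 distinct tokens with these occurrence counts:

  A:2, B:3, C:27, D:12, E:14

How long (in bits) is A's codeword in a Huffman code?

Repeatedly merge the two smallest:
A(2) + B(3) → 5
5 + D(12) → 17
E(14) + 17 → 31
C(27) + 31 → 58
The subtree containing A is merged 4 times, so code length = 4.

4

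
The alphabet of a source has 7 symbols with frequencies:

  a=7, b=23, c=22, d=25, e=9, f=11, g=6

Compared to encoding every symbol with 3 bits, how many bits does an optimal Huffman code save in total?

37

Fixed-length: 3 bits × 103 symbols = 309 bits.
Huffman merges:
merge g(6) and a(7): 13
merge e(9) and f(11): 20
merge 13 and 20: 33
merge c(22) and b(23): 45
merge d(25) and 33: 58
merge 45 and 58: 103
Huffman total = 13 + 20 + 33 + 45 + 58 + 103 = 272 bits.
Saving = 309 − 272 = 37 bits.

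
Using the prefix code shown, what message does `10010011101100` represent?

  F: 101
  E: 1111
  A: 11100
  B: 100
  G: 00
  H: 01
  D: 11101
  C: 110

BBDB

Read left to right; each codeword is recognised as soon as it completes (prefix code):
  100→B | 100→B | 11101→D | 100→B
Decoded message: BBDB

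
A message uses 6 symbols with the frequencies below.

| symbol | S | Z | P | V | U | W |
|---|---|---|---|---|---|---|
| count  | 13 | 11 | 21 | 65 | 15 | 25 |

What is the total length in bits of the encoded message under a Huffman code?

344

Greedily combine the two least-frequent nodes:
combine Z(11), S(13) → 24
combine U(15), P(21) → 36
combine 24, W(25) → 49
combine 36, 49 → 85
combine V(65), 85 → 150
The encoded length is the sum of every internal node's weight: 24 + 36 + 49 + 85 + 150 = 344 bits.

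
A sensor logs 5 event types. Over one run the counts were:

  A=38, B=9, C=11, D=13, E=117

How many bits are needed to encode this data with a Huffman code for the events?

Merge the two smallest weights repeatedly:
combine B(9), C(11) → 20
combine D(13), 20 → 33
combine 33, A(38) → 71
combine 71, E(117) → 188
Total encoded bits = sum of merged weights = 20 + 33 + 71 + 188 = 312.

312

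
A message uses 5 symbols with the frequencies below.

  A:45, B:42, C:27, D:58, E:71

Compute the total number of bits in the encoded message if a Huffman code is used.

Greedily combine the two least-frequent nodes:
combine C(27), B(42) → 69
combine A(45), D(58) → 103
combine 69, E(71) → 140
combine 103, 140 → 243
The encoded length is the sum of every internal node's weight: 69 + 103 + 140 + 243 = 555 bits.

555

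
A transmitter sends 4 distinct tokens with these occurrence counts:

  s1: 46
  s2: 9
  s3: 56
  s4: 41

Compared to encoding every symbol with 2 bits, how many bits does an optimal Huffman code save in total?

Fixed-length: 2 bits × 152 symbols = 304 bits.
Huffman merges:
s2(9) + s4(41) → 50
s1(46) + 50 → 96
s3(56) + 96 → 152
Huffman total = 50 + 96 + 152 = 298 bits.
Saving = 304 − 298 = 6 bits.

6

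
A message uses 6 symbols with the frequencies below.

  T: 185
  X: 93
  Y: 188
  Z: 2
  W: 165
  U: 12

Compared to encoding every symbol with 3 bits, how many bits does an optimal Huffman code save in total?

Fixed-length: 3 bits × 645 symbols = 1935 bits.
Huffman merges:
merge Z(2) and U(12): 14
merge 14 and X(93): 107
merge 107 and W(165): 272
merge T(185) and Y(188): 373
merge 272 and 373: 645
Huffman total = 14 + 107 + 272 + 373 + 645 = 1411 bits.
Saving = 1935 − 1411 = 524 bits.

524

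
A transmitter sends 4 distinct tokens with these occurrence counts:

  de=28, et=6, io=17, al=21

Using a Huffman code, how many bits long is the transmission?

139

Build the Huffman tree bottom-up:
merge et(6) and io(17): 23
merge al(21) and 23: 44
merge de(28) and 44: 72
Each symbol's bit-cost is frequency × depth; summing gives 139 bits (equivalently 23 + 44 + 72).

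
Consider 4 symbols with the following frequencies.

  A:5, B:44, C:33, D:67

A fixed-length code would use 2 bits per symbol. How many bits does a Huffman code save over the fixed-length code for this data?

29

Fixed-length: 2 bits × 149 symbols = 298 bits.
Huffman merges:
merge A(5) and C(33): 38
merge 38 and B(44): 82
merge D(67) and 82: 149
Huffman total = 38 + 82 + 149 = 269 bits.
Saving = 298 − 269 = 29 bits.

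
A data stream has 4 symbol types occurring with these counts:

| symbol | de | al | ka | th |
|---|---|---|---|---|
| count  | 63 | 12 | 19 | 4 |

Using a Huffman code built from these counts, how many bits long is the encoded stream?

Build the Huffman tree bottom-up:
combine th(4), al(12) → 16
combine 16, ka(19) → 35
combine 35, de(63) → 98
The encoded length is the sum of every internal node's weight: 16 + 35 + 98 = 149 bits.

149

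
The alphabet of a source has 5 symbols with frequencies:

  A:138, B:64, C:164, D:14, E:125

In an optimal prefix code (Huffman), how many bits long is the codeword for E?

Build the tree from the bottom:
D(14) + B(64) → 78
78 + E(125) → 203
A(138) + C(164) → 302
203 + 302 → 505
E sits 2 levels below the root, so its codeword is 2 bits.

2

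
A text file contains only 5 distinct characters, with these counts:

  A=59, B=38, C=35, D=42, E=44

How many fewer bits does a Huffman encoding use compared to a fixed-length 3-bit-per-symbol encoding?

145

Fixed-length: 3 bits × 218 symbols = 654 bits.
Huffman merges:
combine C(35), B(38) → 73
combine D(42), E(44) → 86
combine A(59), 73 → 132
combine 86, 132 → 218
Huffman total = 73 + 86 + 132 + 218 = 509 bits.
Saving = 654 − 509 = 145 bits.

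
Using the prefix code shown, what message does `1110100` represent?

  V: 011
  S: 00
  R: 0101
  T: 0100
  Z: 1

ZZZT

Read left to right; each codeword is recognised as soon as it completes (prefix code):
  1→Z | 1→Z | 1→Z | 0100→T
Decoded message: ZZZT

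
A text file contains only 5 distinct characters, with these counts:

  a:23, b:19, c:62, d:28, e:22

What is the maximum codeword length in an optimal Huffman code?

3

Merge the two lowest-weight nodes at each step:
b(19) + e(22) → 41
a(23) + d(28) → 51
41 + 51 → 92
c(62) + 92 → 154
Maximum depth reached is 3.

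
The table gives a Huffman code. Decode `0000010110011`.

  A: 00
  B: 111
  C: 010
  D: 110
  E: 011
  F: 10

AACDE

Read left to right; each codeword is recognised as soon as it completes (prefix code):
  00→A | 00→A | 010→C | 110→D | 011→E
Decoded message: AACDE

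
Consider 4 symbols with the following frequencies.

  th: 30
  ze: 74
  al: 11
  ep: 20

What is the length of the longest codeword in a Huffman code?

Merge the two lowest-weight nodes at each step:
al(11) + ep(20) → 31
th(30) + 31 → 61
61 + ze(74) → 135
Maximum depth reached is 3.

3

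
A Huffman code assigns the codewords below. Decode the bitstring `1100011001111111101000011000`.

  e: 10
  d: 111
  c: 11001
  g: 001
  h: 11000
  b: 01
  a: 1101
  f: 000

Read left to right; each codeword is recognised as soon as it completes (prefix code):
  11000→h | 11001→c | 111→d | 111→d | 10→e | 10→e | 000→f | 11000→h
Decoded message: hcddeefh

hcddeefh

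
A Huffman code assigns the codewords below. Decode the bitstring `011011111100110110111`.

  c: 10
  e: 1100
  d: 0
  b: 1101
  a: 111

Read left to right; each codeword is recognised as soon as it completes (prefix code):
  0→d | 1101→b | 111→a | 1100→e | 1101→b | 10→c | 111→a
Decoded message: dbaebca

dbaebca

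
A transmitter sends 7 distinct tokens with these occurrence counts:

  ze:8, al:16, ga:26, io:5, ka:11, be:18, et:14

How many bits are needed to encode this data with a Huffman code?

Merge the two smallest weights repeatedly:
merge io(5) and ze(8): 13
merge ka(11) and 13: 24
merge et(14) and al(16): 30
merge be(18) and 24: 42
merge ga(26) and 30: 56
merge 42 and 56: 98
Each symbol's bit-cost is frequency × depth; summing gives 263 bits (equivalently 13 + 24 + 30 + 42 + 56 + 98).

263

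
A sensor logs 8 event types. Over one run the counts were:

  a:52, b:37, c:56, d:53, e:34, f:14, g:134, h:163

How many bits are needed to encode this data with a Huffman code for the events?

1465

Greedily combine the two least-frequent nodes:
combine f(14), e(34) → 48
combine b(37), 48 → 85
combine a(52), d(53) → 105
combine c(56), 85 → 141
combine 105, g(134) → 239
combine 141, h(163) → 304
combine 239, 304 → 543
Each symbol's bit-cost is frequency × depth; summing gives 1465 bits (equivalently 48 + 85 + 105 + 141 + 239 + 304 + 543).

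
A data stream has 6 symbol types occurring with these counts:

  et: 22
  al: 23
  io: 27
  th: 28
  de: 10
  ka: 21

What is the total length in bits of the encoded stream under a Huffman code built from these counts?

338

Merge the two smallest weights repeatedly:
merge de(10) and ka(21): 31
merge et(22) and al(23): 45
merge io(27) and th(28): 55
merge 31 and 45: 76
merge 55 and 76: 131
Each symbol's bit-cost is frequency × depth; summing gives 338 bits (equivalently 31 + 45 + 55 + 76 + 131).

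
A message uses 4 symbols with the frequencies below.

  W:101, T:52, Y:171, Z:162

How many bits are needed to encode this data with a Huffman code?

954

Merge the two smallest weights repeatedly:
combine T(52), W(101) → 153
combine 153, Z(162) → 315
combine Y(171), 315 → 486
Each symbol's bit-cost is frequency × depth; summing gives 954 bits (equivalently 153 + 315 + 486).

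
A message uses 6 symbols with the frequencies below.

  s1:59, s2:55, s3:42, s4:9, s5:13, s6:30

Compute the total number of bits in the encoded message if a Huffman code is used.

490

Build the Huffman tree bottom-up:
s4(9) + s5(13) → 22
22 + s6(30) → 52
s3(42) + 52 → 94
s2(55) + s1(59) → 114
94 + 114 → 208
The encoded length is the sum of every internal node's weight: 22 + 52 + 94 + 114 + 208 = 490 bits.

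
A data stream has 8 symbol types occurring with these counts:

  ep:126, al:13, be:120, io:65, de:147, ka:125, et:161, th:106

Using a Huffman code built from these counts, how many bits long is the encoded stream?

Greedily combine the two least-frequent nodes:
merge al(13) and io(65): 78
merge 78 and th(106): 184
merge be(120) and ka(125): 245
merge ep(126) and de(147): 273
merge et(161) and 184: 345
merge 245 and 273: 518
merge 345 and 518: 863
Total encoded bits = sum of merged weights = 78 + 184 + 245 + 273 + 345 + 518 + 863 = 2506.

2506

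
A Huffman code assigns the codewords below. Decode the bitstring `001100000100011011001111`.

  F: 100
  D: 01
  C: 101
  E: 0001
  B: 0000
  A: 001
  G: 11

AFEECFGG

Read left to right; each codeword is recognised as soon as it completes (prefix code):
  001→A | 100→F | 0001→E | 0001→E | 101→C | 100→F | 11→G | 11→G
Decoded message: AFEECFGG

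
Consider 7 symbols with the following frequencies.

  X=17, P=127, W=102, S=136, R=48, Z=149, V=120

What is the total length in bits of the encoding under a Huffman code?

1877

Build the Huffman tree bottom-up:
X(17) + R(48) → 65
65 + W(102) → 167
V(120) + P(127) → 247
S(136) + Z(149) → 285
167 + 247 → 414
285 + 414 → 699
Each symbol's bit-cost is frequency × depth; summing gives 1877 bits (equivalently 65 + 167 + 247 + 285 + 414 + 699).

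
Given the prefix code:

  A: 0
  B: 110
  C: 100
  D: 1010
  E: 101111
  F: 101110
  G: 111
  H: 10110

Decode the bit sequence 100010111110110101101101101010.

CAEHHBBD

Read left to right; each codeword is recognised as soon as it completes (prefix code):
  100→C | 0→A | 101111→E | 10110→H | 10110→H | 110→B | 110→B | 1010→D
Decoded message: CAEHHBBD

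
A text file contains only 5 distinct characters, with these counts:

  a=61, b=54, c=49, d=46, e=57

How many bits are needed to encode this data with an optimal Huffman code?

629

Greedily combine the two least-frequent nodes:
merge d(46) and c(49): 95
merge b(54) and e(57): 111
merge a(61) and 95: 156
merge 111 and 156: 267
The encoded length is the sum of every internal node's weight: 95 + 111 + 156 + 267 = 629 bits.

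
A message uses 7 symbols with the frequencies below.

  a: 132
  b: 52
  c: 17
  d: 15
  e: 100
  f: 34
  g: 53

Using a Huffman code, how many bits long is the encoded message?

1009

Merge the two smallest weights repeatedly:
combine d(15), c(17) → 32
combine 32, f(34) → 66
combine b(52), g(53) → 105
combine 66, e(100) → 166
combine 105, a(132) → 237
combine 166, 237 → 403
The encoded length is the sum of every internal node's weight: 32 + 66 + 105 + 166 + 237 + 403 = 1009 bits.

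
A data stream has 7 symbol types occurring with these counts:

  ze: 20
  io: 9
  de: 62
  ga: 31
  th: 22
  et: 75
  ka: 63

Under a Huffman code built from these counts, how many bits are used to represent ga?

Huffman merges, smallest pair first:
io(9) + ze(20) → 29
th(22) + 29 → 51
ga(31) + 51 → 82
de(62) + ka(63) → 125
et(75) + 82 → 157
125 + 157 → 282
ga's leaf is at depth 3, giving a 3-bit codeword.

3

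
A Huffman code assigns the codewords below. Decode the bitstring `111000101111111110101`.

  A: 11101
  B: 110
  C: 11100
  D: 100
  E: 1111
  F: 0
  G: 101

CFGEEFG

Read left to right; each codeword is recognised as soon as it completes (prefix code):
  11100→C | 0→F | 101→G | 1111→E | 1111→E | 0→F | 101→G
Decoded message: CFGEEFG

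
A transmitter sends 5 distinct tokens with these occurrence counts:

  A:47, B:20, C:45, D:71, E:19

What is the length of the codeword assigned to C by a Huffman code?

Huffman merges, smallest pair first:
merge E(19) and B(20): 39
merge 39 and C(45): 84
merge A(47) and D(71): 118
merge 84 and 118: 202
The subtree containing C is merged 2 times, so code length = 2.

2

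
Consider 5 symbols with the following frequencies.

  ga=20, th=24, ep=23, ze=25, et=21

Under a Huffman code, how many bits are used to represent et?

Build the tree from the bottom:
combine ga(20), et(21) → 41
combine ep(23), th(24) → 47
combine ze(25), 41 → 66
combine 47, 66 → 113
The subtree containing et is merged 3 times, so code length = 3.

3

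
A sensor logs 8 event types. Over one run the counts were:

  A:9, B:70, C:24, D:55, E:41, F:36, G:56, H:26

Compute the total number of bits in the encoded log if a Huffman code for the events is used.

914

Build the Huffman tree bottom-up:
merge A(9) and C(24): 33
merge H(26) and 33: 59
merge F(36) and E(41): 77
merge D(55) and G(56): 111
merge 59 and B(70): 129
merge 77 and 111: 188
merge 129 and 188: 317
The encoded length is the sum of every internal node's weight: 33 + 59 + 77 + 111 + 129 + 188 + 317 = 914 bits.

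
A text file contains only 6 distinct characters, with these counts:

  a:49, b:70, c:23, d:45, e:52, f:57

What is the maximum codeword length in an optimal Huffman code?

3

Merge the two lowest-weight nodes at each step:
merge c(23) and d(45): 68
merge a(49) and e(52): 101
merge f(57) and 68: 125
merge b(70) and 101: 171
merge 125 and 171: 296
Maximum depth reached is 3.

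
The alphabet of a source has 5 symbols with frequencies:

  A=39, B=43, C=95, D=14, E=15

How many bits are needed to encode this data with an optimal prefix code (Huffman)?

Build the Huffman tree bottom-up:
merge D(14) and E(15): 29
merge 29 and A(39): 68
merge B(43) and 68: 111
merge C(95) and 111: 206
The encoded length is the sum of every internal node's weight: 29 + 68 + 111 + 206 = 414 bits.

414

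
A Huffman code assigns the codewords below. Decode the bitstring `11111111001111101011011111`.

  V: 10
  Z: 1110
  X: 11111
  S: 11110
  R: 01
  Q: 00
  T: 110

Read left to right; each codeword is recognised as soon as it completes (prefix code):
  11111→X | 1110→Z | 01→R | 11110→S | 10→V | 110→T | 11111→X
Decoded message: XZRSVTX

XZRSVTX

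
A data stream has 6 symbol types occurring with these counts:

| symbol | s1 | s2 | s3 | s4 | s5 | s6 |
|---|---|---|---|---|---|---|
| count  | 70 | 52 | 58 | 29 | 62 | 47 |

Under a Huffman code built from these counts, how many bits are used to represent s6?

Repeatedly merge the two smallest:
merge s4(29) and s6(47): 76
merge s2(52) and s3(58): 110
merge s5(62) and s1(70): 132
merge 76 and 110: 186
merge 132 and 186: 318
s6's leaf is at depth 3, giving a 3-bit codeword.

3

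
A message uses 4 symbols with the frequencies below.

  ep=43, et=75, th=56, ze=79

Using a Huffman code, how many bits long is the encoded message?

Greedily combine the two least-frequent nodes:
merge ep(43) and th(56): 99
merge et(75) and ze(79): 154
merge 99 and 154: 253
Each symbol's bit-cost is frequency × depth; summing gives 506 bits (equivalently 99 + 154 + 253).

506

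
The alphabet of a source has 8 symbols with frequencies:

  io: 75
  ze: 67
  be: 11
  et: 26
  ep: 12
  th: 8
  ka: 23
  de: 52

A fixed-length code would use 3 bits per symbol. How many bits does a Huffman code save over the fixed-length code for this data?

Fixed-length: 3 bits × 274 symbols = 822 bits.
Huffman merges:
combine th(8), be(11) → 19
combine ep(12), 19 → 31
combine ka(23), et(26) → 49
combine 31, 49 → 80
combine de(52), ze(67) → 119
combine io(75), 80 → 155
combine 119, 155 → 274
Huffman total = 19 + 31 + 49 + 80 + 119 + 155 + 274 = 727 bits.
Saving = 822 − 727 = 95 bits.

95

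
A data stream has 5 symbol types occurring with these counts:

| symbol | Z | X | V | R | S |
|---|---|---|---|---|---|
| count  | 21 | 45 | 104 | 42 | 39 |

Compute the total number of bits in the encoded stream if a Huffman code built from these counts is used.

545

Merge the two smallest weights repeatedly:
combine Z(21), S(39) → 60
combine R(42), X(45) → 87
combine 60, 87 → 147
combine V(104), 147 → 251
Each symbol's bit-cost is frequency × depth; summing gives 545 bits (equivalently 60 + 87 + 147 + 251).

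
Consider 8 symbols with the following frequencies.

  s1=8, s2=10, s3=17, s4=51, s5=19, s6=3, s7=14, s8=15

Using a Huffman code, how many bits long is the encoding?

Build the Huffman tree bottom-up:
merge s6(3) and s1(8): 11
merge s2(10) and 11: 21
merge s7(14) and s8(15): 29
merge s3(17) and s5(19): 36
merge 21 and 29: 50
merge 36 and 50: 86
merge s4(51) and 86: 137
Each symbol's bit-cost is frequency × depth; summing gives 370 bits (equivalently 11 + 21 + 29 + 36 + 50 + 86 + 137).

370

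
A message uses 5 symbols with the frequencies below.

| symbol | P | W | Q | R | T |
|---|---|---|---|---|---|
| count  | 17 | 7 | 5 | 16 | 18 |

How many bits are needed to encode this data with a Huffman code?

Build the Huffman tree bottom-up:
Q(5) + W(7) → 12
12 + R(16) → 28
P(17) + T(18) → 35
28 + 35 → 63
Total encoded bits = sum of merged weights = 12 + 28 + 35 + 63 = 138.

138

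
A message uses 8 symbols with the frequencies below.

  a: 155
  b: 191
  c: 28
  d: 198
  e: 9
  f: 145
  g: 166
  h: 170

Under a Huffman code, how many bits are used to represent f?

4

Build the tree from the bottom:
combine e(9), c(28) → 37
combine 37, f(145) → 182
combine a(155), g(166) → 321
combine h(170), 182 → 352
combine b(191), d(198) → 389
combine 321, 352 → 673
combine 389, 673 → 1062
f sits 4 levels below the root, so its codeword is 4 bits.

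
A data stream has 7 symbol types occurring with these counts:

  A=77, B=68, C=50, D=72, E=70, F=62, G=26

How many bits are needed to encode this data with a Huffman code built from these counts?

Build the Huffman tree bottom-up:
G(26) + C(50) → 76
F(62) + B(68) → 130
E(70) + D(72) → 142
76 + A(77) → 153
130 + 142 → 272
153 + 272 → 425
Each symbol's bit-cost is frequency × depth; summing gives 1198 bits (equivalently 76 + 130 + 142 + 153 + 272 + 425).

1198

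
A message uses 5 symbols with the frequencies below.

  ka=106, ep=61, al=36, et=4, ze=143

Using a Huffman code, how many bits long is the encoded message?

Build the Huffman tree bottom-up:
merge et(4) and al(36): 40
merge 40 and ep(61): 101
merge 101 and ka(106): 207
merge ze(143) and 207: 350
Total encoded bits = sum of merged weights = 40 + 101 + 207 + 350 = 698.

698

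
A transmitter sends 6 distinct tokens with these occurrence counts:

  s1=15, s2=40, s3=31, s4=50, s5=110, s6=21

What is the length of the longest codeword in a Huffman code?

4

Merge the two lowest-weight nodes at each step:
s1(15) + s6(21) → 36
s3(31) + 36 → 67
s2(40) + s4(50) → 90
67 + 90 → 157
s5(110) + 157 → 267
Maximum depth reached is 4.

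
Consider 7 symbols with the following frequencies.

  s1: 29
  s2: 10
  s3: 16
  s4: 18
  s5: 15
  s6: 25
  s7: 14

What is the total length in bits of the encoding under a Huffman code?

Greedily combine the two least-frequent nodes:
combine s2(10), s7(14) → 24
combine s5(15), s3(16) → 31
combine s4(18), 24 → 42
combine s6(25), s1(29) → 54
combine 31, 42 → 73
combine 54, 73 → 127
Each symbol's bit-cost is frequency × depth; summing gives 351 bits (equivalently 24 + 31 + 42 + 54 + 73 + 127).

351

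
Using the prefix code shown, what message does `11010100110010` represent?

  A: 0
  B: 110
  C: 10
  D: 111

Read left to right; each codeword is recognised as soon as it completes (prefix code):
  110→B | 10→C | 10→C | 0→A | 110→B | 0→A | 10→C
Decoded message: BCCABAC

BCCABAC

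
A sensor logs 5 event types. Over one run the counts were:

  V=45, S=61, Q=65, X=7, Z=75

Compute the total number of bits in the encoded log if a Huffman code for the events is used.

558

Merge the two smallest weights repeatedly:
combine X(7), V(45) → 52
combine 52, S(61) → 113
combine Q(65), Z(75) → 140
combine 113, 140 → 253
The encoded length is the sum of every internal node's weight: 52 + 113 + 140 + 253 = 558 bits.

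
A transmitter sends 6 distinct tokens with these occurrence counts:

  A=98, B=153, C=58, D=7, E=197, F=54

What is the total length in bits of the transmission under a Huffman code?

1314

Greedily combine the two least-frequent nodes:
D(7) + F(54) → 61
C(58) + 61 → 119
A(98) + 119 → 217
B(153) + E(197) → 350
217 + 350 → 567
The encoded length is the sum of every internal node's weight: 61 + 119 + 217 + 350 + 567 = 1314 bits.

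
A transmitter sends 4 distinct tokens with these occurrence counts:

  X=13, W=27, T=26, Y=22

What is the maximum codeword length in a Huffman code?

Merge the two lowest-weight nodes at each step:
combine X(13), Y(22) → 35
combine T(26), W(27) → 53
combine 35, 53 → 88
Maximum depth reached is 2.

2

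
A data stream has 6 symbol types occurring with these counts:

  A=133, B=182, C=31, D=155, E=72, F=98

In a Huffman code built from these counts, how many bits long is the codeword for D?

2

Build the tree from the bottom:
merge C(31) and E(72): 103
merge F(98) and 103: 201
merge A(133) and D(155): 288
merge B(182) and 201: 383
merge 288 and 383: 671
D's leaf is at depth 2, giving a 2-bit codeword.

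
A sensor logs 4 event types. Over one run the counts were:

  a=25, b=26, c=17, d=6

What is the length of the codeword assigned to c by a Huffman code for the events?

Build the tree from the bottom:
merge d(6) and c(17): 23
merge 23 and a(25): 48
merge b(26) and 48: 74
c sits 3 levels below the root, so its codeword is 3 bits.

3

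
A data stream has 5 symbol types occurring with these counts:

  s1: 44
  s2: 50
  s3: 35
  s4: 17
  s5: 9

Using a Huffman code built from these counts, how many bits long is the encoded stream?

Greedily combine the two least-frequent nodes:
combine s5(9), s4(17) → 26
combine 26, s3(35) → 61
combine s1(44), s2(50) → 94
combine 61, 94 → 155
Each symbol's bit-cost is frequency × depth; summing gives 336 bits (equivalently 26 + 61 + 94 + 155).

336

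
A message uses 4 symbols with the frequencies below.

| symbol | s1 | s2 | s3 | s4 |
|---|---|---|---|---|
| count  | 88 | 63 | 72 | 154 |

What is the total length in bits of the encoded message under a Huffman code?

Build the Huffman tree bottom-up:
merge s2(63) and s3(72): 135
merge s1(88) and 135: 223
merge s4(154) and 223: 377
Each symbol's bit-cost is frequency × depth; summing gives 735 bits (equivalently 135 + 223 + 377).

735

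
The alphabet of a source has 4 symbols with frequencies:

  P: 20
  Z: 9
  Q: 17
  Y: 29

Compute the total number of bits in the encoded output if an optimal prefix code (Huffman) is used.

Merge the two smallest weights repeatedly:
merge Z(9) and Q(17): 26
merge P(20) and 26: 46
merge Y(29) and 46: 75
Each symbol's bit-cost is frequency × depth; summing gives 147 bits (equivalently 26 + 46 + 75).

147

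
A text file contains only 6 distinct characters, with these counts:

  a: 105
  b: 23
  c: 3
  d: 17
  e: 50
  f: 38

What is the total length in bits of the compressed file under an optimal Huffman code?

Build the Huffman tree bottom-up:
c(3) + d(17) → 20
20 + b(23) → 43
f(38) + 43 → 81
e(50) + 81 → 131
a(105) + 131 → 236
The encoded length is the sum of every internal node's weight: 20 + 43 + 81 + 131 + 236 = 511 bits.

511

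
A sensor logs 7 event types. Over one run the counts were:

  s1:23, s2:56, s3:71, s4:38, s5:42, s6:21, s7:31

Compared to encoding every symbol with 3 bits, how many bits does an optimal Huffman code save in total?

83

Fixed-length: 3 bits × 282 symbols = 846 bits.
Huffman merges:
merge s6(21) and s1(23): 44
merge s7(31) and s4(38): 69
merge s5(42) and 44: 86
merge s2(56) and 69: 125
merge s3(71) and 86: 157
merge 125 and 157: 282
Huffman total = 44 + 69 + 86 + 125 + 157 + 282 = 763 bits.
Saving = 846 − 763 = 83 bits.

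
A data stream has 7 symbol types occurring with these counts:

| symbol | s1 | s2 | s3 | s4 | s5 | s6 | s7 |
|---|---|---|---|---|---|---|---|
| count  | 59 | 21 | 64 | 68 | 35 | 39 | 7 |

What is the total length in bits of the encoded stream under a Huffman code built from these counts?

775

Merge the two smallest weights repeatedly:
merge s7(7) and s2(21): 28
merge 28 and s5(35): 63
merge s6(39) and s1(59): 98
merge 63 and s3(64): 127
merge s4(68) and 98: 166
merge 127 and 166: 293
The encoded length is the sum of every internal node's weight: 28 + 63 + 98 + 127 + 166 + 293 = 775 bits.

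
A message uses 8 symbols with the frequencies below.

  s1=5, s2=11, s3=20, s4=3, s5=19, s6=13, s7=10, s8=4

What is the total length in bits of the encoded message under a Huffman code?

Greedily combine the two least-frequent nodes:
s4(3) + s8(4) → 7
s1(5) + 7 → 12
s7(10) + s2(11) → 21
12 + s6(13) → 25
s5(19) + s3(20) → 39
21 + 25 → 46
39 + 46 → 85
Total encoded bits = sum of merged weights = 7 + 12 + 21 + 25 + 39 + 46 + 85 = 235.

235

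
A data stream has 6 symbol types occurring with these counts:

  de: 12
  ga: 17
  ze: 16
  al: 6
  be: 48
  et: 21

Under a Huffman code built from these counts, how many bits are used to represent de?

4

Repeatedly merge the two smallest:
al(6) + de(12) → 18
ze(16) + ga(17) → 33
18 + et(21) → 39
33 + 39 → 72
be(48) + 72 → 120
The subtree containing de is merged 4 times, so code length = 4.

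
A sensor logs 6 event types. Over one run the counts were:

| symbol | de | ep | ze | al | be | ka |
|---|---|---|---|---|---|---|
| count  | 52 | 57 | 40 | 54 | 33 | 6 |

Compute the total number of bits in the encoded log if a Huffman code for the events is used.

602

Build the Huffman tree bottom-up:
merge ka(6) and be(33): 39
merge 39 and ze(40): 79
merge de(52) and al(54): 106
merge ep(57) and 79: 136
merge 106 and 136: 242
The encoded length is the sum of every internal node's weight: 39 + 79 + 106 + 136 + 242 = 602 bits.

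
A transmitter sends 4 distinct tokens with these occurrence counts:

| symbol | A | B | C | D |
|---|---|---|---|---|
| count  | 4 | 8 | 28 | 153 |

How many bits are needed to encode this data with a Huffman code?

245

Build the Huffman tree bottom-up:
combine A(4), B(8) → 12
combine 12, C(28) → 40
combine 40, D(153) → 193
Total encoded bits = sum of merged weights = 12 + 40 + 193 = 245.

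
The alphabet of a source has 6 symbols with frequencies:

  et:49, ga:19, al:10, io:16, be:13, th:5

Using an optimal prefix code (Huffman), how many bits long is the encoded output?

Merge the two smallest weights repeatedly:
combine th(5), al(10) → 15
combine be(13), 15 → 28
combine io(16), ga(19) → 35
combine 28, 35 → 63
combine et(49), 63 → 112
The encoded length is the sum of every internal node's weight: 15 + 28 + 35 + 63 + 112 = 253 bits.

253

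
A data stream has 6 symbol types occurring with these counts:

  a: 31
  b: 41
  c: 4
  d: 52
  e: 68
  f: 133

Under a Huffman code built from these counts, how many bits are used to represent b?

3

Build the tree from the bottom:
combine c(4), a(31) → 35
combine 35, b(41) → 76
combine d(52), e(68) → 120
combine 76, 120 → 196
combine f(133), 196 → 329
b sits 3 levels below the root, so its codeword is 3 bits.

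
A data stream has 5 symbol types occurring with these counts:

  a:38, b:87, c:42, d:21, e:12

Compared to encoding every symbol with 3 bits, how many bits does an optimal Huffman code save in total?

183

Fixed-length: 3 bits × 200 symbols = 600 bits.
Huffman merges:
merge e(12) and d(21): 33
merge 33 and a(38): 71
merge c(42) and 71: 113
merge b(87) and 113: 200
Huffman total = 33 + 71 + 113 + 200 = 417 bits.
Saving = 600 − 417 = 183 bits.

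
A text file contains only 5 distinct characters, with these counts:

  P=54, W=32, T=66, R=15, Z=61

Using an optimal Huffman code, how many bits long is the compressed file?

Merge the two smallest weights repeatedly:
R(15) + W(32) → 47
47 + P(54) → 101
Z(61) + T(66) → 127
101 + 127 → 228
Total encoded bits = sum of merged weights = 47 + 101 + 127 + 228 = 503.

503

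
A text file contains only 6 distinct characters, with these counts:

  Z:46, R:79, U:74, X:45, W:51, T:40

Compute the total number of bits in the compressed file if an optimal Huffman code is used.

Build the Huffman tree bottom-up:
T(40) + X(45) → 85
Z(46) + W(51) → 97
U(74) + R(79) → 153
85 + 97 → 182
153 + 182 → 335
Each symbol's bit-cost is frequency × depth; summing gives 852 bits (equivalently 85 + 97 + 153 + 182 + 335).

852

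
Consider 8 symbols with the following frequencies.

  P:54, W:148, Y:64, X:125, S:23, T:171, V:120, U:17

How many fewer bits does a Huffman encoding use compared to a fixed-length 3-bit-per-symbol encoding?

185

Fixed-length: 3 bits × 722 symbols = 2166 bits.
Huffman merges:
combine U(17), S(23) → 40
combine 40, P(54) → 94
combine Y(64), 94 → 158
combine V(120), X(125) → 245
combine W(148), 158 → 306
combine T(171), 245 → 416
combine 306, 416 → 722
Huffman total = 40 + 94 + 158 + 245 + 306 + 416 + 722 = 1981 bits.
Saving = 2166 − 1981 = 185 bits.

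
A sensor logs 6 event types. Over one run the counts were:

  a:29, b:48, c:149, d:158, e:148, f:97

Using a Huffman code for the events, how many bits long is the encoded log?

Greedily combine the two least-frequent nodes:
a(29) + b(48) → 77
77 + f(97) → 174
e(148) + c(149) → 297
d(158) + 174 → 332
297 + 332 → 629
The encoded length is the sum of every internal node's weight: 77 + 174 + 297 + 332 + 629 = 1509 bits.

1509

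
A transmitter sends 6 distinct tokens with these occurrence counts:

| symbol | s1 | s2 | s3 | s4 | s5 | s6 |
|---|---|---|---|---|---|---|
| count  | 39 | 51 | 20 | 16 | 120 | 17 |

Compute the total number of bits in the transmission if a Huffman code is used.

582

Greedily combine the two least-frequent nodes:
combine s4(16), s6(17) → 33
combine s3(20), 33 → 53
combine s1(39), s2(51) → 90
combine 53, 90 → 143
combine s5(120), 143 → 263
The encoded length is the sum of every internal node's weight: 33 + 53 + 90 + 143 + 263 = 582 bits.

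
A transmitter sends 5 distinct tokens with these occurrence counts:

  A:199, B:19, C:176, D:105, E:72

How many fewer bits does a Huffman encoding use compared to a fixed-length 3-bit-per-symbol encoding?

Fixed-length: 3 bits × 571 symbols = 1713 bits.
Huffman merges:
combine B(19), E(72) → 91
combine 91, D(105) → 196
combine C(176), 196 → 372
combine A(199), 372 → 571
Huffman total = 91 + 196 + 372 + 571 = 1230 bits.
Saving = 1713 − 1230 = 483 bits.

483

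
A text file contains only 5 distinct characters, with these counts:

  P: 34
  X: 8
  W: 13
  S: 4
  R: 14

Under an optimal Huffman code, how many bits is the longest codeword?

Merge the two lowest-weight nodes at each step:
merge S(4) and X(8): 12
merge 12 and W(13): 25
merge R(14) and 25: 39
merge P(34) and 39: 73
The rarest symbols sit at the bottom; the longest codeword is 4 bits.

4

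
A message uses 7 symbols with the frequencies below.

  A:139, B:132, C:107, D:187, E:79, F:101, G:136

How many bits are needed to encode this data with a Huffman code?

2456

Build the Huffman tree bottom-up:
combine E(79), F(101) → 180
combine C(107), B(132) → 239
combine G(136), A(139) → 275
combine 180, D(187) → 367
combine 239, 275 → 514
combine 367, 514 → 881
Each symbol's bit-cost is frequency × depth; summing gives 2456 bits (equivalently 180 + 239 + 275 + 367 + 514 + 881).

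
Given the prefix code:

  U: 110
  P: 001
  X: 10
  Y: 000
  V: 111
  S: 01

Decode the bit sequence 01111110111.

SVUV

Read left to right; each codeword is recognised as soon as it completes (prefix code):
  01→S | 111→V | 110→U | 111→V
Decoded message: SVUV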